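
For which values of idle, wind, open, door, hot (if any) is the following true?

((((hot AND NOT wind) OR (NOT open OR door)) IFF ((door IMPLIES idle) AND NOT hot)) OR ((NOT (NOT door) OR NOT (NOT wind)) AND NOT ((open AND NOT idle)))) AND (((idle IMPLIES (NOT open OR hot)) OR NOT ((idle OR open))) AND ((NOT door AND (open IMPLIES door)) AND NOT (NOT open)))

Unsatisfiable — no assignment works.

Case open = True: the formula simplifies to ((((hot AND NOT wind) OR door) IFF ((door IMPLIES idle) AND NOT hot)) OR ((NOT (NOT door) OR NOT (NOT wind)) AND NOT (NOT idle))) AND ((idle IMPLIES hot) AND (NOT door AND door)).
  door = True: the conjunct NOT door is False.
  door = False: the conjunct door is False.
Case open = False: the conjunct NOT (NOT open) becomes NOT (NOT False) = False.
Both cases fail — unsatisfiable.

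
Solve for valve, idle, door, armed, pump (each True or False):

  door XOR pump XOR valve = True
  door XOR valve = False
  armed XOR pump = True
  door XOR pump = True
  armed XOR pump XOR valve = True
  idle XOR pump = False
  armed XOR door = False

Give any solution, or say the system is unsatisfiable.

valve = False; idle = True; door = False; armed = False; pump = True

door XOR pump XOR valve = F XOR T XOR F = True ✓
door XOR valve = F XOR F = False ✓
armed XOR pump = F XOR T = True ✓
door XOR pump = F XOR T = True ✓
armed XOR pump XOR valve = F XOR T XOR F = True ✓
idle XOR pump = T XOR T = False ✓
armed XOR door = F XOR F = False ✓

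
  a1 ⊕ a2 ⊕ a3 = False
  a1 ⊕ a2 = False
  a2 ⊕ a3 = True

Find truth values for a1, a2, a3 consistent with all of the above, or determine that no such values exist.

a1 = True; a2 = True; a3 = False

a1 ⊕ a2 ⊕ a3 = T ⊕ T ⊕ F = False ✓
a1 ⊕ a2 = T ⊕ T = False ✓
a2 ⊕ a3 = T ⊕ F = True ✓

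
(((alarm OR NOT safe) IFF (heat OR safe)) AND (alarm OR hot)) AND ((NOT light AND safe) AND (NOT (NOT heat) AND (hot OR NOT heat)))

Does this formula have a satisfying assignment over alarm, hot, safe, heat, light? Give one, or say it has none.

alarm = True, hot = True, safe = True, heat = True, light = False

  ((alarm OR NOT safe) IFF (heat OR safe)) AND (alarm OR hot) = True
    (alarm OR NOT safe) IFF (heat OR safe) = True
      alarm OR NOT safe = True
        NOT safe = False
      heat OR safe = True
    alarm OR hot = True
  (NOT light AND safe) AND (NOT (NOT heat) AND (hot OR NOT heat)) = True
    NOT light AND safe = True
      NOT light = True
    NOT (NOT heat) AND (hot OR NOT heat) = True
      NOT (NOT heat) = True
        NOT heat = False
      hot OR NOT heat = True
        NOT heat = False
Both conjuncts True, so the formula holds.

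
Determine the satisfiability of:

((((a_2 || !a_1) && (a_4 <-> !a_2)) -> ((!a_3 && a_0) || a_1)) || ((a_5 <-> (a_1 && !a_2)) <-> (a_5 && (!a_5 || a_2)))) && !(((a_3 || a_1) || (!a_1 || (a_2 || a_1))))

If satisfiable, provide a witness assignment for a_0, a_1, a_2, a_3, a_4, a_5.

The conjunct !(((a_3 || a_1) || (!a_1 || (a_2 || a_1)))) is unsatisfiable on its own:
  a_1=F, a_2=F, a_3=F: evaluates to False.
  a_1=F, a_2=F, a_3=T: evaluates to False.
  a_1=F, a_2=T, a_3=F: evaluates to False.
  a_1=F, a_2=T, a_3=T: evaluates to False.
  a_1=T, a_2=F, a_3=F: evaluates to False.
  a_1=T, a_2=F, a_3=T: evaluates to False.
  a_1=T, a_2=T, a_3=F: evaluates to False.
  a_1=T, a_2=T, a_3=T: evaluates to False.
So the whole conjunction is unsatisfiable.

Unsatisfiable — no assignment works.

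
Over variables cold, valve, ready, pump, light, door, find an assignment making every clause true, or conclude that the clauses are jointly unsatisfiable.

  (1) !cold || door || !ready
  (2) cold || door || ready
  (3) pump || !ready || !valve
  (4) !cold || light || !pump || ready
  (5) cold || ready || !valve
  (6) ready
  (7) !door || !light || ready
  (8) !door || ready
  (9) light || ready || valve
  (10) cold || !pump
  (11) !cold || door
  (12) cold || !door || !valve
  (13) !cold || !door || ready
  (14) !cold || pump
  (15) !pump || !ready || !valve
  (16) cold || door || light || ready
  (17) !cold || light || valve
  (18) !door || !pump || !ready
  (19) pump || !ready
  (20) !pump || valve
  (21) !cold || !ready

Case ready = True:
  (pump || !ready) forces pump = True.
  (cold || !pump) forces cold = True.
  Clause (!cold || !ready) is falsified — contradiction.
Case ready = False:
  Clause (ready) is falsified — contradiction.
Both cases fail, so the formula is unsatisfiable.

Unsatisfiable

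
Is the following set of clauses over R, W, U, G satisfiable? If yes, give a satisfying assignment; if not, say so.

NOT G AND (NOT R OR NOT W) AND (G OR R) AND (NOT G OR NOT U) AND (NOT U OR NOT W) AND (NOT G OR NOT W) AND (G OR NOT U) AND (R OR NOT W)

Unit clause (NOT G) forces G = False.
In (G OR R) only R is left, so R = True.
In (G OR NOT U) only NOT U is left, so U = False.
In (NOT R OR NOT W) only NOT W is left, so W = False.
Check each clause:
  (NOT G): NOT G holds.
  (NOT R OR NOT W): NOT W holds.
  (G OR R): R holds.
  (NOT G OR NOT U): NOT G holds.
  (NOT U OR NOT W): NOT U holds.
  (NOT G OR NOT W): NOT G holds.
  (G OR NOT U): NOT U holds.
  (R OR NOT W): R holds.
All clauses satisfied.

R: True, W: False, U: False, G: False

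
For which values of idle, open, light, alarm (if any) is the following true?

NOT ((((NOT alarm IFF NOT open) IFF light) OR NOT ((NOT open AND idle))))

idle = True, open = False, light = False, alarm = False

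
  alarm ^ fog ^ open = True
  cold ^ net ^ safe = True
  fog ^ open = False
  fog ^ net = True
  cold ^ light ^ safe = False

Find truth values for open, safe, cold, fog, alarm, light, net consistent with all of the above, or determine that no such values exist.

open = True, safe = True, cold = False, fog = True, alarm = True, light = True, net = False

alarm ^ fog ^ open = T ^ T ^ T = True ✓
cold ^ net ^ safe = F ^ F ^ T = True ✓
fog ^ open = T ^ T = False ✓
fog ^ net = T ^ F = True ✓
cold ^ light ^ safe = F ^ T ^ T = False ✓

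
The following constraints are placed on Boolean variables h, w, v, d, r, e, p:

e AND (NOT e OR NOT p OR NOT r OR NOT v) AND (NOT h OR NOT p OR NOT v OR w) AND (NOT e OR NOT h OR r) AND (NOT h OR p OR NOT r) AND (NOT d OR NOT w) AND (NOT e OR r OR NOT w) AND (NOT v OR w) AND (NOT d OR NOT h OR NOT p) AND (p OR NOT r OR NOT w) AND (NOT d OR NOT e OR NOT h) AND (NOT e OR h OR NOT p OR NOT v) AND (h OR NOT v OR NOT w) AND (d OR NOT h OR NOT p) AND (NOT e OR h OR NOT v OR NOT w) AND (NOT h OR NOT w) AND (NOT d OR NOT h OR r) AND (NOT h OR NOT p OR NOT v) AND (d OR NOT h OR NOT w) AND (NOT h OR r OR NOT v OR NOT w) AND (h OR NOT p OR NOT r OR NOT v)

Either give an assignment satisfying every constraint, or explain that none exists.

h = False, w = True, v = False, d = False, r = True, e = True, p = True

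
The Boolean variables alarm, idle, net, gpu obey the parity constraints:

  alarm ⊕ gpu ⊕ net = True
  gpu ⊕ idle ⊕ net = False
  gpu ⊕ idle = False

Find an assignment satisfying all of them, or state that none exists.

alarm=F; idle=T; net=F; gpu=T

alarm ⊕ gpu ⊕ net = F ⊕ T ⊕ F = True ✓
gpu ⊕ idle ⊕ net = T ⊕ T ⊕ F = False ✓
gpu ⊕ idle = T ⊕ T = False ✓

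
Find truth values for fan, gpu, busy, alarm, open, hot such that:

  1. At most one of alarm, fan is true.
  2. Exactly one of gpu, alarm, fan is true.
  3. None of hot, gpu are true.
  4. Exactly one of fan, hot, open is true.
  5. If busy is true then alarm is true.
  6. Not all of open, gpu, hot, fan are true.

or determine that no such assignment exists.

fan: True; gpu: False; busy: False; alarm: False; open: False; hot: False

  (1) {alarm, fan}: 1 true — at most one ✓
  (2) {gpu, alarm, fan}: 1 true — exactly one ✓
  (3) {hot, gpu}: 0 true — none ✓
  (4) {fan, hot, open}: 1 true — exactly one ✓
  (5) busy=F ⇒ alarm: vacuous ✓
  (6) {open, gpu, hot, fan}: 1/4 true — not all ✓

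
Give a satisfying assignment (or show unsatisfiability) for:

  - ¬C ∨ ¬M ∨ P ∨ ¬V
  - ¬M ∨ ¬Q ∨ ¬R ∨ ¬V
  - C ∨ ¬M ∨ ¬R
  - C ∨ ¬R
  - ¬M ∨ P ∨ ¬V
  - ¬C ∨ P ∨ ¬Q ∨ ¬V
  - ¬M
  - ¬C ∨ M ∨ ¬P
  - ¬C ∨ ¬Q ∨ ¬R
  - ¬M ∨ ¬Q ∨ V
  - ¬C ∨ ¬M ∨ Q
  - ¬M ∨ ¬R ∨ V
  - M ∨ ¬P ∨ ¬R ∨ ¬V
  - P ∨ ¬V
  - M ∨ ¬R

Unit clause (¬M) forces M = False.
In (M ∨ ¬R) only ¬R is left, so R = False.
Set V = True.
  then (P ∨ ¬V) forces P = True.
  then (¬C ∨ M ∨ ¬P) forces C = False.
Set Q = False.
All clauses satisfied.

M = False; V = True; Q = False; R = False; P = True; C = False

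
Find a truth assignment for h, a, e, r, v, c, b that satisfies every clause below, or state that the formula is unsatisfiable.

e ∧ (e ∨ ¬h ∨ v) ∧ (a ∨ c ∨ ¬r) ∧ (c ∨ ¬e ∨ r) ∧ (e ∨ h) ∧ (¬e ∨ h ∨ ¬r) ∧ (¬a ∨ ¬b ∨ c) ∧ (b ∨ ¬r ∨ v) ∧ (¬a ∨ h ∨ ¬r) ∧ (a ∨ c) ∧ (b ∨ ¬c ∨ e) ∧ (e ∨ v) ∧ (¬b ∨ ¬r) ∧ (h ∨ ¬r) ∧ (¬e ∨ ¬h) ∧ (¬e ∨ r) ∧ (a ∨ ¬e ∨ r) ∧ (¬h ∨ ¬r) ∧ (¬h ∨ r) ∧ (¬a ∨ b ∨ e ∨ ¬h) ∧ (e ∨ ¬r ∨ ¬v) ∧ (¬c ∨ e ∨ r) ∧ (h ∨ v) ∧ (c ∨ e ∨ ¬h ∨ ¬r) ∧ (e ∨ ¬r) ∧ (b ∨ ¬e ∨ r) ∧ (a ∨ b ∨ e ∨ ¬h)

Case e = True:
  (¬e ∨ ¬h) forces h = False.
  (¬e ∨ h ∨ ¬r) forces r = False.
  Clause (¬e ∨ r) is falsified — contradiction.
Case e = False:
  Clause (e) is falsified — contradiction.
Both cases fail, so the formula is unsatisfiable.

UNSATISFIABLE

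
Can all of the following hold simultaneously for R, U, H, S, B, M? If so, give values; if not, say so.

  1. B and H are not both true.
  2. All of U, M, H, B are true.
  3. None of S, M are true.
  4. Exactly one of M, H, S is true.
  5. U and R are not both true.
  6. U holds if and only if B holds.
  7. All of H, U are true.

UNSATISFIABLE

Case M = True:
  Constraint (3) is violated (M=T) — contradiction.
Case M = False:
  Constraint (2) is violated (M=F) — contradiction.
Both cases fail — unsatisfiable.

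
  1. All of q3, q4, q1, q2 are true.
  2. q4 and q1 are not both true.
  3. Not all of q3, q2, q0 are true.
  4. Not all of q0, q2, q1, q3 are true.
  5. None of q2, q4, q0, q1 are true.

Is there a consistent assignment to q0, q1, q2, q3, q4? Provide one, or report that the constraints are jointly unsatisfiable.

Case q1 = True:
  Constraint (5) is violated (q1=T) — contradiction.
Case q1 = False:
  Constraint (1) is violated (q1=F) — contradiction.
Both cases fail — unsatisfiable.

Unsatisfiable — no assignment works.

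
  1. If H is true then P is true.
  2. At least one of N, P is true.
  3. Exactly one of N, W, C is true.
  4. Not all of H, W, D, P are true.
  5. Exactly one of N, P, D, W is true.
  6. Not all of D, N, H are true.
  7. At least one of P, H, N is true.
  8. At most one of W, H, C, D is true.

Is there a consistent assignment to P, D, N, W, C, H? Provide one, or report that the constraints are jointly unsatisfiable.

P=T, D=F, N=F, W=F, C=T, H=F

  (1) H=F ⇒ P: vacuous ✓
  (2) {N, P}: 1 true — at least one ✓
  (3) {N, W, C}: 1 true — exactly one ✓
  (4) {H, W, D, P}: 1/4 true — not all ✓
  (5) {N, P, D, W}: 1 true — exactly one ✓
  (6) {D, N, H}: 0/3 true — not all ✓
  (7) {P, H, N}: 1 true — at least one ✓
  (8) {W, H, C, D}: 1 true — at most one ✓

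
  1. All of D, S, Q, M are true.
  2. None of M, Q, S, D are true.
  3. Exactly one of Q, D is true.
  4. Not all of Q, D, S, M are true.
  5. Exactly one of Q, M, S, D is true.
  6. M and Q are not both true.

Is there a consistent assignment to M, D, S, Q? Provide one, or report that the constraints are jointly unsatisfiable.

Case M = True:
  Constraint (2) is violated (M=T) — contradiction.
Case M = False:
  Constraint (1) is violated (M=F) — contradiction.
Both cases fail — unsatisfiable.

The formula is unsatisfiable.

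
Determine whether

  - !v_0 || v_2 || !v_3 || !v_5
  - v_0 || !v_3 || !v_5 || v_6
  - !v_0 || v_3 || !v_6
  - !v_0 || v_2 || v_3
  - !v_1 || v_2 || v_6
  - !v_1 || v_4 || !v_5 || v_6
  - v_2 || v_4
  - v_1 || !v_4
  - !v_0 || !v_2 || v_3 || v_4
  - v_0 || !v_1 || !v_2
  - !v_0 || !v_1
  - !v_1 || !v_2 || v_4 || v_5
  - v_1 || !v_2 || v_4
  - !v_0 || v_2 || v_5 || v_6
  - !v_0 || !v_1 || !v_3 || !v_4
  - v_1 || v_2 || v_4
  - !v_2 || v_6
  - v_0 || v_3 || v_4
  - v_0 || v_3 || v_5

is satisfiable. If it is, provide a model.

Set v_0 = False.
Set v_1 = True.
  then (v_0 || !v_1 || !v_2) forces v_2 = False.
  then (!v_1 || v_2 || v_6) forces v_6 = True.
  then (v_2 || v_4) forces v_4 = True.
Set v_3 = True.
Set v_5 = False.
All clauses satisfied.

v_0=F; v_1=T; v_2=F; v_3=T; v_4=T; v_5=F; v_6=T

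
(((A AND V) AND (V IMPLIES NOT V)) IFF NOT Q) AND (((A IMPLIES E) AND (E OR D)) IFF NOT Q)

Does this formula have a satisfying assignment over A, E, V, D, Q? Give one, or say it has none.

A = True; E = False; V = True; D = True; Q = True

  ((A AND V) AND (V IMPLIES NOT V)) IFF NOT Q = True
    (A AND V) AND (V IMPLIES NOT V) = False
      A AND V = True
      V IMPLIES NOT V = False
        NOT V = False
    NOT Q = False
  ((A IMPLIES E) AND (E OR D)) IFF NOT Q = True
    (A IMPLIES E) AND (E OR D) = False
      A IMPLIES E = False
      E OR D = True
    NOT Q = False
Both conjuncts True, so the formula holds.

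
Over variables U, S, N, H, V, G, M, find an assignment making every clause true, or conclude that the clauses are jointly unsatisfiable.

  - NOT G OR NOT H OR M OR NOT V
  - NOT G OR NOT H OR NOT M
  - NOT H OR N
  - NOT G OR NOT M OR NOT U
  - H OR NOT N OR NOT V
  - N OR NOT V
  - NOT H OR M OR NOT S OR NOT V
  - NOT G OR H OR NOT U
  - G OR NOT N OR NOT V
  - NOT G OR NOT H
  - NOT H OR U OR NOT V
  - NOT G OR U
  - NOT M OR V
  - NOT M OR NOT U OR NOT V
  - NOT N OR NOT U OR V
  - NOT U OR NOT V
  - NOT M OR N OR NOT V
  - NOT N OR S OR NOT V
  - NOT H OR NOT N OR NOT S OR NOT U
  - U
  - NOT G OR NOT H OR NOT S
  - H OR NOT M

U = True; S = False; N = False; H = False; V = False; G = False; M = False

Unit clause (U) forces U = True.
In (NOT U OR NOT V) only NOT V is left, so V = False.
In (NOT M OR V) only NOT M is left, so M = False.
In (NOT N OR NOT U OR V) only NOT N is left, so N = False.
In (NOT H OR N) only NOT H is left, so H = False.
In (NOT G OR H OR NOT U) only NOT G is left, so G = False.
Set S = False.
All clauses satisfied.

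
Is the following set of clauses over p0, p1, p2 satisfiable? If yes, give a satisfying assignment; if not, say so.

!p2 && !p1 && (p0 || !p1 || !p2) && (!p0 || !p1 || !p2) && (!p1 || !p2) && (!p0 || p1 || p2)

p0: False; p1: False; p2: False

Unit clause (!p2) forces p2 = False.
Unit clause (!p1) forces p1 = False.
In (!p0 || p1 || p2) only !p0 is left, so p0 = False.
All clauses satisfied.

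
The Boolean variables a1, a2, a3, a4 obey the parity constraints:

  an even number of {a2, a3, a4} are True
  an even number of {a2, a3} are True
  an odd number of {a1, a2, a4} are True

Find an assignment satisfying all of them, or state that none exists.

a1 = True, a2 = False, a3 = False, a4 = False

{a2, a3, a4}: 0 true → even ✓
{a2, a3}: 0 true → even ✓
{a1, a2, a4}: 1 true → odd ✓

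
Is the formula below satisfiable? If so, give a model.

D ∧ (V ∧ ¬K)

D=T, V=T, K=F

  V ∧ ¬K = True
    ¬K = True
Both conjuncts True, so the formula holds.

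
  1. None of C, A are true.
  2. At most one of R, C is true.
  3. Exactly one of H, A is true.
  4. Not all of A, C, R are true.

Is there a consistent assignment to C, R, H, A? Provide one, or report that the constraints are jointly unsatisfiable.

C: False, R: False, H: True, A: False

  (1) {C, A}: 0 true — none ✓
  (2) {R, C}: 0 true — at most one ✓
  (3) {H, A}: 1 true — exactly one ✓
  (4) {A, C, R}: 0/3 true — not all ✓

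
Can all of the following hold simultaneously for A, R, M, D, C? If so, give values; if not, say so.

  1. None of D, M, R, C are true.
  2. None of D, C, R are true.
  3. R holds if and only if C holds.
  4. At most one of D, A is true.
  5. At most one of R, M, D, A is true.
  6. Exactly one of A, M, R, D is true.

A = True, R = False, M = False, D = False, C = False

  (1) {D, M, R, C}: 0 true — none ✓
  (2) {D, C, R}: 0 true — none ✓
  (3) R=F, C=F — same ✓
  (4) {D, A}: 1 true — at most one ✓
  (5) {R, M, D, A}: 1 true — at most one ✓
  (6) {A, M, R, D}: 1 true — exactly one ✓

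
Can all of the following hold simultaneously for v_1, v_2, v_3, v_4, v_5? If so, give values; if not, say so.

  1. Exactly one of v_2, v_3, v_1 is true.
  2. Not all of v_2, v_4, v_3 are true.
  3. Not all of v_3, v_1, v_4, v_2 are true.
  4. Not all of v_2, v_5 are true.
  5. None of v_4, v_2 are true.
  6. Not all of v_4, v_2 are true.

v_1 = True; v_2 = False; v_3 = False; v_4 = False; v_5 = True

  (1) {v_2, v_3, v_1}: 1 true — exactly one ✓
  (2) {v_2, v_4, v_3}: 0/3 true — not all ✓
  (3) {v_3, v_1, v_4, v_2}: 1/4 true — not all ✓
  (4) {v_2, v_5}: 1/2 true — not all ✓
  (5) {v_4, v_2}: 0 true — none ✓
  (6) {v_4, v_2}: 0/2 true — not all ✓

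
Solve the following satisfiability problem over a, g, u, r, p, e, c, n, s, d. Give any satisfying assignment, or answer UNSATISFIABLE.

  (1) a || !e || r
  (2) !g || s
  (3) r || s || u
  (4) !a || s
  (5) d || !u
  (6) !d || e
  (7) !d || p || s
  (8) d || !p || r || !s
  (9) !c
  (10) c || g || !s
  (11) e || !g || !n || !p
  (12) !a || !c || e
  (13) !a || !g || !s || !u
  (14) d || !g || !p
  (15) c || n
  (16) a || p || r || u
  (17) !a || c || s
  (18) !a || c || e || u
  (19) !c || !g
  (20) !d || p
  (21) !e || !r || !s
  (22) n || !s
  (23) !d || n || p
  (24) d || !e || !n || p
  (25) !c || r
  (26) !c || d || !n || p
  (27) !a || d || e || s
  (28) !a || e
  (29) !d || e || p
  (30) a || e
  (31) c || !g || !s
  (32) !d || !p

a = False; g = False; u = False; r = True; p = True; e = True; c = False; n = True; s = False; d = False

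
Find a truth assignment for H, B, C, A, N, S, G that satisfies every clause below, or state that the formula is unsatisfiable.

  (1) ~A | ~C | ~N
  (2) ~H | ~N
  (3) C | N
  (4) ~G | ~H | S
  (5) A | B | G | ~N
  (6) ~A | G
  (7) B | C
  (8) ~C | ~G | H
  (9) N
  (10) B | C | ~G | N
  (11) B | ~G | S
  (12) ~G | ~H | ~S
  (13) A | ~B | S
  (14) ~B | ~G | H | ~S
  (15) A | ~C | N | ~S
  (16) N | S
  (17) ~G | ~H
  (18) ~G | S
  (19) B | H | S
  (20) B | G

Unit clause (N) forces N = True.
In (~H | ~N) only ~H is left, so H = False.
Try B = False:
  (B | C) forces C = True.
  (~A | ~C | ~N) forces A = False.
  (A | B | G | ~N) forces G = True.
  clause (~C | ~G | H) is falsified — backtrack.
So B = True.
Set C = True.
  then (~A | ~C | ~N) forces A = False.
  then (~C | ~G | H) forces G = False.
  then (A | ~B | S) forces S = True.
All clauses satisfied.

H = False, B = True, C = True, A = False, N = True, S = True, G = False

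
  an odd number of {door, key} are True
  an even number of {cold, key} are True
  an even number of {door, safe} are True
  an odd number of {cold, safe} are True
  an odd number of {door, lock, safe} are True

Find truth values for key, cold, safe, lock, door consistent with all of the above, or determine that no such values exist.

key = True, cold = True, safe = False, lock = True, door = False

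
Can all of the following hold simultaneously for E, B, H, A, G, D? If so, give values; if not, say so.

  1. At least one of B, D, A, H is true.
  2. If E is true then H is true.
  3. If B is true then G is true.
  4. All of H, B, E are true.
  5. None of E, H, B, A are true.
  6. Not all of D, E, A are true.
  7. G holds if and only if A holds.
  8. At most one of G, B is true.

Case E = True:
  Constraint (5) is violated (E=T) — contradiction.
Case E = False:
  Constraint (4) is violated (E=F) — contradiction.
Both cases fail — unsatisfiable.

Unsatisfiable — no assignment works.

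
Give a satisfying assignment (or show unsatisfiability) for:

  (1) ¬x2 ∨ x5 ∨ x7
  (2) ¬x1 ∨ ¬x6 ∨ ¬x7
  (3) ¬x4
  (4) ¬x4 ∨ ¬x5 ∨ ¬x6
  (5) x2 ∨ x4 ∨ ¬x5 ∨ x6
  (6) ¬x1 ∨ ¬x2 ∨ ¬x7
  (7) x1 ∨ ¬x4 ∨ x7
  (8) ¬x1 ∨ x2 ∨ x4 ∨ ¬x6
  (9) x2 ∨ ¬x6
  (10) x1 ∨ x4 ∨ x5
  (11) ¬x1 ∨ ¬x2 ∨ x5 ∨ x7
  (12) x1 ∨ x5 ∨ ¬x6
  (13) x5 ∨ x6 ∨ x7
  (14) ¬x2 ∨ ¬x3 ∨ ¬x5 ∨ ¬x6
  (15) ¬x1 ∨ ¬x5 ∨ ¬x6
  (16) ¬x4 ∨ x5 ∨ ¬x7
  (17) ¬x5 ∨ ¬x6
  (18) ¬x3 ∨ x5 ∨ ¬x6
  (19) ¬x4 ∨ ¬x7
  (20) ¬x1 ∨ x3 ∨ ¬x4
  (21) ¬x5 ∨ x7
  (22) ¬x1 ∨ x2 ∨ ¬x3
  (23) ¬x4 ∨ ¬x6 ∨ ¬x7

Unit clause (¬x4) forces x4 = False.
Set x1 = False.
  then (x1 ∨ x4 ∨ x5) forces x5 = True.
  then (¬x5 ∨ ¬x6) forces x6 = False.
  then (¬x5 ∨ x7) forces x7 = True.
  then (x2 ∨ x4 ∨ ¬x5 ∨ x6) forces x2 = True.
Set x3 = True.
All clauses satisfied.

x1 = False, x2 = True, x3 = True, x4 = False, x5 = True, x6 = False, x7 = True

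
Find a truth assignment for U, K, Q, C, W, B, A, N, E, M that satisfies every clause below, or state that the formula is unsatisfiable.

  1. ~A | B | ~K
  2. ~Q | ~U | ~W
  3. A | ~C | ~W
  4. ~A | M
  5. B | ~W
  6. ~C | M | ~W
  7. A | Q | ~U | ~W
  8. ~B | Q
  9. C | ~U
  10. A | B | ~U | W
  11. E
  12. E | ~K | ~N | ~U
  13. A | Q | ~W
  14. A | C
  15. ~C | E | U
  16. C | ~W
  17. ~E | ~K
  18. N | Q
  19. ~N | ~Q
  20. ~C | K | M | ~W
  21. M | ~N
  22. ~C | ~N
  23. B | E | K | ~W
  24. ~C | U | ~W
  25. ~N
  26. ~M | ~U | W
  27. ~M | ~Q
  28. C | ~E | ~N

Unit clause (E) forces E = True.
In (~E | ~K) only ~K is left, so K = False.
Unit clause (~N) forces N = False.
In (N | Q) only Q is left, so Q = True.
In (~M | ~Q) only ~M is left, so M = False.
In (~A | M) only ~A is left, so A = False.
In (A | C) only C is left, so C = True.
In (~C | K | M | ~W) only ~W is left, so W = False.
Set U = True.
  then (A | B | ~U | W) forces B = True.
All clauses satisfied.

U: True; K: False; Q: True; C: True; W: False; B: True; A: False; N: False; E: True; M: False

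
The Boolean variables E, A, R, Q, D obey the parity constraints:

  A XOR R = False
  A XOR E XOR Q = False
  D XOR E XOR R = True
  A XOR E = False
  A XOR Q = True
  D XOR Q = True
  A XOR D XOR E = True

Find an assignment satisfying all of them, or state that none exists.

E = True; A = True; R = True; Q = False; D = True

A XOR R = T XOR T = False ✓
A XOR E XOR Q = T XOR T XOR F = False ✓
D XOR E XOR R = T XOR T XOR T = True ✓
A XOR E = T XOR T = False ✓
A XOR Q = T XOR F = True ✓
D XOR Q = T XOR F = True ✓
A XOR D XOR E = T XOR T XOR T = True ✓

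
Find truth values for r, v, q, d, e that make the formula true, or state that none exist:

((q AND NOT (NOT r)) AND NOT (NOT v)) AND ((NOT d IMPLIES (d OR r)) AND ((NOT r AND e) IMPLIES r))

r = True, v = True, q = True, d = False, e = True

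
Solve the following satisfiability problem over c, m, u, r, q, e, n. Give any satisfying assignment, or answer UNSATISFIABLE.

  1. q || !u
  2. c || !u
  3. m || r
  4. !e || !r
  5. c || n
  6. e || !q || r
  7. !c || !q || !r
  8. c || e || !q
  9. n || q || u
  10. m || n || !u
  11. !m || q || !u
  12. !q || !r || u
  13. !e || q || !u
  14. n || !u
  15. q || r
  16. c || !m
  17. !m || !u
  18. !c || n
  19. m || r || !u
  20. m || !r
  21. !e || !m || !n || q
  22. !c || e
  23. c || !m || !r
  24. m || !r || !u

c: True, m: True, u: False, r: False, q: True, e: True, n: True

Set c = True.
  then (!c || n) forces n = True.
  then (!c || e) forces e = True.
  then (!e || !r) forces r = False.
  then (q || r) forces q = True.
  then (m || r) forces m = True.
  then (!m || !u) forces u = False.
All clauses satisfied.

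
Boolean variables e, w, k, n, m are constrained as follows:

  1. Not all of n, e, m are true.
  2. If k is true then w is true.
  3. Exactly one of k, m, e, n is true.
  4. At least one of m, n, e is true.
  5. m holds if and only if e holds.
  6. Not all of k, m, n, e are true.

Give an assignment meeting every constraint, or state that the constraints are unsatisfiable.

e=F, w=F, k=F, n=T, m=F

  (1) {n, e, m}: 1/3 true — not all ✓
  (2) k=F ⇒ w: vacuous ✓
  (3) {k, m, e, n}: 1 true — exactly one ✓
  (4) {m, n, e}: 1 true — at least one ✓
  (5) m=F, e=F — same ✓
  (6) {k, m, n, e}: 1/4 true — not all ✓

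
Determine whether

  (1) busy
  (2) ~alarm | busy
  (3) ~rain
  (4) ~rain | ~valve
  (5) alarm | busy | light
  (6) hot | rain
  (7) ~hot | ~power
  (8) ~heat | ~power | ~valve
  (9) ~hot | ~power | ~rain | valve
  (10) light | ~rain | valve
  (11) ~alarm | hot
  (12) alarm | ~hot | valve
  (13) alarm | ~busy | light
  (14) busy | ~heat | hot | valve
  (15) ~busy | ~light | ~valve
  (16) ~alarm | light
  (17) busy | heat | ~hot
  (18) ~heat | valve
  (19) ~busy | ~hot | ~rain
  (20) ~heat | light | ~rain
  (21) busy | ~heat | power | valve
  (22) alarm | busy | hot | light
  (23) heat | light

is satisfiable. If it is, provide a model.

busy: True; hot: True; power: False; alarm: True; valve: False; light: True; rain: False; heat: False

Unit clause (busy) forces busy = True.
Unit clause (~rain) forces rain = False.
In (hot | rain) only hot is left, so hot = True.
In (~hot | ~power) only ~power is left, so power = False.
Try alarm = False:
  (alarm | ~hot | valve) forces valve = True.
  (alarm | ~busy | light) forces light = True.
  clause (~busy | ~light | ~valve) is falsified — backtrack.
So alarm = True.
  then (~alarm | light) forces light = True.
  then (~busy | ~light | ~valve) forces valve = False.
  then (~heat | valve) forces heat = False.
All clauses satisfied.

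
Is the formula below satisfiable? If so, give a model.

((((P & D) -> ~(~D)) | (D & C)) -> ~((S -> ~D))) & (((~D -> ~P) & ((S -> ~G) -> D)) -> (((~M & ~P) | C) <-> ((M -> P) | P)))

G=F; S=T; C=T; D=T; M=F; P=T

  (((P & D) -> ~(~D)) | (D & C)) -> ~((S -> ~D)) = True
    ((P & D) -> ~(~D)) | (D & C) = True
      (P & D) -> ~(~D) = True
        P & D = True
        ~(~D) = True
          ~D = False
      D & C = True
    ~((S -> ~D)) = True
      S -> ~D = False
        ~D = False
  ((~D -> ~P) & ((S -> ~G) -> D)) -> (((~M & ~P) | C) <-> ((M -> P) | P)) = True
    (~D -> ~P) & ((S -> ~G) -> D) = True
      ~D -> ~P = True
        ~D = False
        ~P = False
      (S -> ~G) -> D = True
        S -> ~G = True
          ~G = True
    ((~M & ~P) | C) <-> ((M -> P) | P) = True
      (~M & ~P) | C = True
        ~M & ~P = False
          ~M = True
          ~P = False
      (M -> P) | P = True
        M -> P = True
Both conjuncts True, so the formula holds.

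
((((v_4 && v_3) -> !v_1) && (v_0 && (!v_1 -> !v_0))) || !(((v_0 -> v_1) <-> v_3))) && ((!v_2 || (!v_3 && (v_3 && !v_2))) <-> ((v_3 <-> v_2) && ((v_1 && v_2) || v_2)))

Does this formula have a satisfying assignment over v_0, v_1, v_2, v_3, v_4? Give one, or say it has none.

v_0 = False, v_1 = True, v_2 = True, v_3 = False, v_4 = True

  (((v_4 && v_3) -> !v_1) && (v_0 && (!v_1 -> !v_0))) || !(((v_0 -> v_1) <-> v_3)) = True
    ((v_4 && v_3) -> !v_1) && (v_0 && (!v_1 -> !v_0)) = False
      (v_4 && v_3) -> !v_1 = True
        v_4 && v_3 = False
        !v_1 = False
      v_0 && (!v_1 -> !v_0) = False
        !v_1 -> !v_0 = True
          !v_1 = False
          !v_0 = True
    !(((v_0 -> v_1) <-> v_3)) = True
      (v_0 -> v_1) <-> v_3 = False
        v_0 -> v_1 = True
  (!v_2 || (!v_3 && (v_3 && !v_2))) <-> ((v_3 <-> v_2) && ((v_1 && v_2) || v_2)) = True
    !v_2 || (!v_3 && (v_3 && !v_2)) = False
      !v_2 = False
      !v_3 && (v_3 && !v_2) = False
        !v_3 = True
        v_3 && !v_2 = False
          !v_2 = False
    (v_3 <-> v_2) && ((v_1 && v_2) || v_2) = False
      v_3 <-> v_2 = False
      (v_1 && v_2) || v_2 = True
        v_1 && v_2 = True
Both conjuncts True, so the formula holds.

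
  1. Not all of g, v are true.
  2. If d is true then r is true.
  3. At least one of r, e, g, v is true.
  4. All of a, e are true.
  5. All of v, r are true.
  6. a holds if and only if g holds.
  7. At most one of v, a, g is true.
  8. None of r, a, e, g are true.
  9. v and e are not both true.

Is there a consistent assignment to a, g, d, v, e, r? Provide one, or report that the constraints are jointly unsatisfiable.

UNSATISFIABLE

Case a = True:
  Constraint (8) is violated (a=T) — contradiction.
Case a = False:
  Constraint (4) is violated (a=F) — contradiction.
Both cases fail — unsatisfiable.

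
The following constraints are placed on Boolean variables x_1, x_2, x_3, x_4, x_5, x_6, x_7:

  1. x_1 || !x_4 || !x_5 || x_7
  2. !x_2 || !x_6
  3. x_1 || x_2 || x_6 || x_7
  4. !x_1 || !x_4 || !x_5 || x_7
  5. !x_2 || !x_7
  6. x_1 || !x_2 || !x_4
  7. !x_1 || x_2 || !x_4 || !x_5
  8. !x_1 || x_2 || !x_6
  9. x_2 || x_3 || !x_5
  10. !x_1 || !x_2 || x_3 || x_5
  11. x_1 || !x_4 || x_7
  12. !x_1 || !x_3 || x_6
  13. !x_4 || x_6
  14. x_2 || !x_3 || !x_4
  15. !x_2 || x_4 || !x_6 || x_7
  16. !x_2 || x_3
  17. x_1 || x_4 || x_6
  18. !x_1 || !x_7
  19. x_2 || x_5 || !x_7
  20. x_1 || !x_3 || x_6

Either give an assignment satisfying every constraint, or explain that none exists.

Set x_1 = False.
Set x_2 = False.
Set x_3 = False.
  then (x_2 || x_3 || !x_5) forces x_5 = False.
  then (x_2 || x_5 || !x_7) forces x_7 = False.
  then (x_1 || x_2 || x_6 || x_7) forces x_6 = True.
  then (x_1 || !x_4 || x_7) forces x_4 = False.
All clauses satisfied.

x_1 = False; x_2 = False; x_3 = False; x_4 = False; x_5 = False; x_6 = True; x_7 = False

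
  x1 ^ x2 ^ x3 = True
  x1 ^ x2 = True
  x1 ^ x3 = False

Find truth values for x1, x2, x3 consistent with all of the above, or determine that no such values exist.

x1=F; x2=T; x3=F

x1 ^ x2 ^ x3 = F ^ T ^ F = True ✓
x1 ^ x2 = F ^ T = True ✓
x1 ^ x3 = F ^ F = False ✓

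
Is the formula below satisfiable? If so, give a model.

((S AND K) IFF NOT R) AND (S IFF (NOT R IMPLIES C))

C: False, K: False, S: True, R: True

  (S AND K) IFF NOT R = True
    S AND K = False
    NOT R = False
  S IFF (NOT R IMPLIES C) = True
    NOT R IMPLIES C = True
      NOT R = False
Both conjuncts True, so the formula holds.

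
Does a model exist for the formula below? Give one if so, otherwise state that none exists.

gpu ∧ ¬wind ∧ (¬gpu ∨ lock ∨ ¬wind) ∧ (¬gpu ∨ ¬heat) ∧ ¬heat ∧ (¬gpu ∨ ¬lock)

Unit clause (gpu) forces gpu = True.
Unit clause (¬wind) forces wind = False.
In (¬gpu ∨ ¬heat) only ¬heat is left, so heat = False.
In (¬gpu ∨ ¬lock) only ¬lock is left, so lock = False.
All clauses satisfied.

lock=F, gpu=T, heat=F, wind=F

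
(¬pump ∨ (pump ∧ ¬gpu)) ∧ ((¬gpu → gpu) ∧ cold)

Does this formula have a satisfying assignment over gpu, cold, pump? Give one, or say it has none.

gpu = True, cold = True, pump = False

  ¬pump ∨ (pump ∧ ¬gpu) = True
    ¬pump = True
    pump ∧ ¬gpu = False
      ¬gpu = False
  (¬gpu → gpu) ∧ cold = True
    ¬gpu → gpu = True
      ¬gpu = False
Both conjuncts True, so the formula holds.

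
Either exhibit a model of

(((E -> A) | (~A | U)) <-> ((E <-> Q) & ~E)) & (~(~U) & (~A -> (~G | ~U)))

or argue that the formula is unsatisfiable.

U: True; E: False; A: True; G: False; Q: False

  ((E -> A) | (~A | U)) <-> ((E <-> Q) & ~E) = True
    (E -> A) | (~A | U) = True
      E -> A = True
      ~A | U = True
        ~A = False
    (E <-> Q) & ~E = True
      E <-> Q = True
      ~E = True
  ~(~U) & (~A -> (~G | ~U)) = True
    ~(~U) = True
      ~U = False
    ~A -> (~G | ~U) = True
      ~A = False
      ~G | ~U = True
        ~G = True
        ~U = False
Both conjuncts True, so the formula holds.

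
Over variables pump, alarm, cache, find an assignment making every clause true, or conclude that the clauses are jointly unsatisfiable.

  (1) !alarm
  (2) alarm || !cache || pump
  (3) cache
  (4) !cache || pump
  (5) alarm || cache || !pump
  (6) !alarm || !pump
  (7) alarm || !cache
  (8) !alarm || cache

Case alarm = True:
  Clause (!alarm) is falsified — contradiction.
Case alarm = False:
  (cache) forces cache = True.
  Clause (alarm || !cache) is falsified — contradiction.
Both cases fail, so the formula is unsatisfiable.

UNSATISFIABLE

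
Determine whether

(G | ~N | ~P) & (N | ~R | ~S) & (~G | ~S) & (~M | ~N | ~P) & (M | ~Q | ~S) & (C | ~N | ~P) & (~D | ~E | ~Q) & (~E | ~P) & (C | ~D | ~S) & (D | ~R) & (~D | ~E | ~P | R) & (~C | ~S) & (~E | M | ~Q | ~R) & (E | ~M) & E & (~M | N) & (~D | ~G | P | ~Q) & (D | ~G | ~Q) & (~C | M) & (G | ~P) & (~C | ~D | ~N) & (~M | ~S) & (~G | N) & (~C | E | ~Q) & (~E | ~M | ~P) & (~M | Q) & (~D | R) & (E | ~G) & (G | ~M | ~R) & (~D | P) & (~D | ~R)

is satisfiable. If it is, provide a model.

Unit clause (E) forces E = True.
In (~E | ~P) only ~P is left, so P = False.
In (~D | P) only ~D is left, so D = False.
In (D | ~R) only ~R is left, so R = False.
Set S = False.
Set Q = True.
  then (D | ~G | ~Q) forces G = False.
Set N = True.
Set M = False.
  then (~C | M) forces C = False.
All clauses satisfied.

S: False; Q: True; G: False; D: False; N: True; M: False; R: False; C: False; P: False; E: True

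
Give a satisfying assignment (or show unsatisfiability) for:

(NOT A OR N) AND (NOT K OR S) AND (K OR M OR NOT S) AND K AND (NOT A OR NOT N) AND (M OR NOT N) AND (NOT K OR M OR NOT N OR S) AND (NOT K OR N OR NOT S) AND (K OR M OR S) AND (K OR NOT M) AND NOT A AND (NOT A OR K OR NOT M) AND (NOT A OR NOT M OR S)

A: False, M: True, K: True, S: True, N: True

Unit clause (K) forces K = True.
Unit clause (NOT A) forces A = False.
In (NOT K OR S) only S is left, so S = True.
In (NOT K OR N OR NOT S) only N is left, so N = True.
In (M OR NOT N) only M is left, so M = True.
All clauses satisfied.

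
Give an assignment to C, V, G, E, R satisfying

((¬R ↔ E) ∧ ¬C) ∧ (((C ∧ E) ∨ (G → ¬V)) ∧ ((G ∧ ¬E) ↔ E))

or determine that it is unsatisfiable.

C = False, V = False, G = False, E = False, R = True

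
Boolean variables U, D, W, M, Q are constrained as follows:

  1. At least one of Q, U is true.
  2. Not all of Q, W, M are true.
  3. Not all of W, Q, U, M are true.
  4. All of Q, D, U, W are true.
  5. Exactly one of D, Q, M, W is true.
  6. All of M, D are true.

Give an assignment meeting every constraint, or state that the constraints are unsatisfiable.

UNSATISFIABLE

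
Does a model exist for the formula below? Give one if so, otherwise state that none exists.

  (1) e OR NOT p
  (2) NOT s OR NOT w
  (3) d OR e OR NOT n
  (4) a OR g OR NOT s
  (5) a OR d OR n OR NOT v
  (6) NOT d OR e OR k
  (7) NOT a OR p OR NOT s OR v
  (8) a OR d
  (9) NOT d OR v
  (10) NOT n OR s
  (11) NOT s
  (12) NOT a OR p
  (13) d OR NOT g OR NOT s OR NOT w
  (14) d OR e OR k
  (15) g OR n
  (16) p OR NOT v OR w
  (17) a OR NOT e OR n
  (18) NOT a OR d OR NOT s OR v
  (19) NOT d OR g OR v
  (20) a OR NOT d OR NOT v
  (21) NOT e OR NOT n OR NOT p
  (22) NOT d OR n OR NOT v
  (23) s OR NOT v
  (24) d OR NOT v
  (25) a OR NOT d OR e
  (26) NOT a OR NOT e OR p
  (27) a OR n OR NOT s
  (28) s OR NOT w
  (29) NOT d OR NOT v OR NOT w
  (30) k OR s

e = True, w = False, v = False, d = False, a = True, p = True, s = False, n = False, g = True, k = True

Unit clause (NOT s) forces s = False.
In (s OR NOT v) only NOT v is left, so v = False.
In (s OR NOT w) only NOT w is left, so w = False.
In (k OR s) only k is left, so k = True.
In (NOT d OR v) only NOT d is left, so d = False.
In (NOT n OR s) only NOT n is left, so n = False.
In (g OR n) only g is left, so g = True.
In (a OR d) only a is left, so a = True.
In (NOT a OR p) only p is left, so p = True.
In (e OR NOT p) only e is left, so e = True.
All clauses satisfied.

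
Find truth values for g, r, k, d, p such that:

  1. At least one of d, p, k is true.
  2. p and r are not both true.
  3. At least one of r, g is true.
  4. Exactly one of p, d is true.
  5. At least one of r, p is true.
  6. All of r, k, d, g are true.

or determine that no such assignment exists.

g=T, r=T, k=T, d=T, p=F

  (1) {d, p, k}: 2 true — at least one ✓
  (2) p=F, r=T — not both ✓
  (3) {r, g}: 2 true — at least one ✓
  (4) {p, d}: 1 true — exactly one ✓
  (5) {r, p}: 1 true — at least one ✓
  (6) {r, k, d, g}: all 4 true ✓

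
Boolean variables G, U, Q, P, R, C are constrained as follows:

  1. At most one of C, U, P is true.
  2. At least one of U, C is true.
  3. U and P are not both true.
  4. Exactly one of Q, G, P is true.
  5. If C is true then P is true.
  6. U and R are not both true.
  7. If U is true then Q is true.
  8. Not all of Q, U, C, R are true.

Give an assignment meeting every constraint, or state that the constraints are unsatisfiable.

G = False, U = True, Q = True, P = False, R = False, C = False

  (1) {C, U, P}: 1 true — at most one ✓
  (2) {U, C}: 1 true — at least one ✓
  (3) U=T, P=F — not both ✓
  (4) {Q, G, P}: 1 true — exactly one ✓
  (5) C=F ⇒ P: vacuous ✓
  (6) U=T, R=F — not both ✓
  (7) U=T ⇒ Q: T ✓
  (8) {Q, U, C, R}: 2/4 true — not all ✓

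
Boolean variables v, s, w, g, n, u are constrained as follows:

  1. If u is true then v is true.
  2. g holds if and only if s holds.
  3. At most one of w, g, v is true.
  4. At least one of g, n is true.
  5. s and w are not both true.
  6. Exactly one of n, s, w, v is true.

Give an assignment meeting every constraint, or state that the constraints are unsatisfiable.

v = False, s = True, w = False, g = True, n = False, u = False

  (1) u=F ⇒ v: vacuous ✓
  (2) g=T, s=T — same ✓
  (3) {w, g, v}: 1 true — at most one ✓
  (4) {g, n}: 1 true — at least one ✓
  (5) s=T, w=F — not both ✓
  (6) {n, s, w, v}: 1 true — exactly one ✓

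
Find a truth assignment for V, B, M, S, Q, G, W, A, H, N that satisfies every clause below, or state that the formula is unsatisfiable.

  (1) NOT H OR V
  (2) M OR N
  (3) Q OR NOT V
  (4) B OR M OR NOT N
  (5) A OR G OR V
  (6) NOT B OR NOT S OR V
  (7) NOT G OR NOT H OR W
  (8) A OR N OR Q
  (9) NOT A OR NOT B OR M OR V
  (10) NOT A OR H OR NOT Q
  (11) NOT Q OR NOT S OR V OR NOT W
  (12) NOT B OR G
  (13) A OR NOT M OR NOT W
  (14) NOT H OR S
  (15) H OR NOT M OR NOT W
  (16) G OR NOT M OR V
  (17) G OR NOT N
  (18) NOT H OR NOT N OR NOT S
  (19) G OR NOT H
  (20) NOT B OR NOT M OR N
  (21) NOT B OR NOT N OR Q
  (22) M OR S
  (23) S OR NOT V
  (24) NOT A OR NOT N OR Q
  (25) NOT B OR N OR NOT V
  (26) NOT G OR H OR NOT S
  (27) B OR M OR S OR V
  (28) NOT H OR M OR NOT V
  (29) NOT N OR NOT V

Set V = False.
  then (NOT H OR V) forces H = False.
Set B = False.
Try M = False:
  (M OR N) forces N = True.
  clause (B OR M OR NOT N) is falsified — backtrack.
So M = True.
  then (H OR NOT M OR NOT W) forces W = False.
  then (G OR NOT M OR V) forces G = True.
  then (NOT G OR H OR NOT S) forces S = False.
Set Q = False.
Set A = False.
  then (A OR N OR Q) forces N = True.
All clauses satisfied.

V = False, B = False, M = True, S = False, Q = False, G = True, W = False, A = False, H = False, N = True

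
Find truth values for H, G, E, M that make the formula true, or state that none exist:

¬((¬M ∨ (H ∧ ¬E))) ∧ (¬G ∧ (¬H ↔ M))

H=F; G=F; E=F; M=T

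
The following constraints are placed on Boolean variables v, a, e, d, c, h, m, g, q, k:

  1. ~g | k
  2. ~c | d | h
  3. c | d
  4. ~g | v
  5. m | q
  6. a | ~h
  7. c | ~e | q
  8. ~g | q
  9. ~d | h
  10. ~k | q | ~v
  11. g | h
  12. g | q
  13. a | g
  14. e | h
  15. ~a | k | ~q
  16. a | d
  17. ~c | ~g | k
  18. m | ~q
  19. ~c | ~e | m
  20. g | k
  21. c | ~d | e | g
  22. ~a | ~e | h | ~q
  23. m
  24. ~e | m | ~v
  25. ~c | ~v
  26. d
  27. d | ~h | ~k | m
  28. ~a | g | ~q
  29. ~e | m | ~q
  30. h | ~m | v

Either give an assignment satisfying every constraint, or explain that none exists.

v = True; a = True; e = False; d = True; c = False; h = True; m = True; g = True; q = True; k = True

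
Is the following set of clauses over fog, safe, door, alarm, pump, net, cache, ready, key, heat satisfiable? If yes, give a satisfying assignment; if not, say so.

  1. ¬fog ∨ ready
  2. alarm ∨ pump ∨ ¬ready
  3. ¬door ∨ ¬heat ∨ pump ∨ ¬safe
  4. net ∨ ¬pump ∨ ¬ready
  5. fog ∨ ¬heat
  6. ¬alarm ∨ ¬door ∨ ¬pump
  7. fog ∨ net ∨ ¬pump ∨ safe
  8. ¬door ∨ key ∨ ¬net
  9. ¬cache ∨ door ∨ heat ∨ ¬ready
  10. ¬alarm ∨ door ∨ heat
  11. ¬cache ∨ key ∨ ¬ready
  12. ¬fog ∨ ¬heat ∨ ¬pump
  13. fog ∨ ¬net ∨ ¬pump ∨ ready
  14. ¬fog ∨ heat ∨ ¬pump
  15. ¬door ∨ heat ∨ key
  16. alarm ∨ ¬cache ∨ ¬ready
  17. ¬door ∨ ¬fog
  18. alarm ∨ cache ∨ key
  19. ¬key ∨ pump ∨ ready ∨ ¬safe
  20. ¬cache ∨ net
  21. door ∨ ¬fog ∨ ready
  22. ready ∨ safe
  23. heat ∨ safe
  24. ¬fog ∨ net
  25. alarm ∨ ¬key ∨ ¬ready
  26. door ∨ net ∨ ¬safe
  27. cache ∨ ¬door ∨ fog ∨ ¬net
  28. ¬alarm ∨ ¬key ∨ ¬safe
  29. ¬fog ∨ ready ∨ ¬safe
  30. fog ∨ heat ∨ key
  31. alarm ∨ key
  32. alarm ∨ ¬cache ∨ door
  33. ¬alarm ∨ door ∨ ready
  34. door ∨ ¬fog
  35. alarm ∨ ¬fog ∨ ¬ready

fog = False, safe = True, door = True, alarm = False, pump = True, net = False, cache = False, ready = False, key = True, heat = False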